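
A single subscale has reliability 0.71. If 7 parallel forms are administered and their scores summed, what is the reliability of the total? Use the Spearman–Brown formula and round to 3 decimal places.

ρ_k = kρ / (1 + (k−1)ρ) = 7·0.71 / (1 + 6·0.71) = 4.970 / 5.260 = 0.945.

0.945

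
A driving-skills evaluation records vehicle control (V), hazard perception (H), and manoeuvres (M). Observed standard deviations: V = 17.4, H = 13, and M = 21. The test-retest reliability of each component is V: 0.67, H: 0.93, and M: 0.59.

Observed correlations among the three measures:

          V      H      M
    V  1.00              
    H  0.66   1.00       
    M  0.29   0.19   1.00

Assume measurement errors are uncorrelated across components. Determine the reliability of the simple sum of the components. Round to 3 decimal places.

Var(V+H+M) = 17.4² + 13² + 21² + 2·[17.4·13·0.66 + 17.4·21·0.29 + 13·21·0.19] = 912.76 + 614.256 = 1527.02.
Because errors are independent across components, Cov(Tᵢ,Tⱼ) = Cov(Xᵢ,Xⱼ); the off-diagonal part of the true-score variance is the same as above.
True-score variance = [17.4²·0.67 + 13²·0.93 + 21²·0.59] + 614.256 = 620.209 + 614.256 = 1234.47.
Reliability = 1234.47 / 1527.02 = 0.808.

0.808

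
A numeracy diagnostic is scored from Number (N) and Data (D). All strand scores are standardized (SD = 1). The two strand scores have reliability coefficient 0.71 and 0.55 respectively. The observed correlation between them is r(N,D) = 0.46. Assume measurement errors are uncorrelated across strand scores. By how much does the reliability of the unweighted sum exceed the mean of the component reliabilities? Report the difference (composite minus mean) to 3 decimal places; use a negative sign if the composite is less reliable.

0.117

Var(sum) = 2 + 0.92 = 2.92; true-score variance = 1.26 + 0.92 = 2.18; composite reliability = 0.7466.
Mean component reliability = 0.6300.
Difference = 0.7466 − 0.6300 = 0.117.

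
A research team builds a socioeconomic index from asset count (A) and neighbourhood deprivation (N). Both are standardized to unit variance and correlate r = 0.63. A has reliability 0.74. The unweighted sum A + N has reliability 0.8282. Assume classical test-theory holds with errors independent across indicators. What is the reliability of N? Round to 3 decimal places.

Var(A+N) = 2 + 2·0.63 = 3.260.
True-score variance = ρ_A + ρ_N + 2·0.63, so 0.8282 = (0.74 + ρ_N + 1.26) / 3.260.
ρ_N = 0.8282·3.260 − 0.74 − 1.26 = 0.700.

0.700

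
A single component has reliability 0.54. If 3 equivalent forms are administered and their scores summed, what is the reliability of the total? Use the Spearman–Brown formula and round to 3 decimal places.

ρ_k = kρ / (1 + (k−1)ρ) = 3·0.54 / (1 + 2·0.54) = 1.620 / 2.080 = 0.779.

0.779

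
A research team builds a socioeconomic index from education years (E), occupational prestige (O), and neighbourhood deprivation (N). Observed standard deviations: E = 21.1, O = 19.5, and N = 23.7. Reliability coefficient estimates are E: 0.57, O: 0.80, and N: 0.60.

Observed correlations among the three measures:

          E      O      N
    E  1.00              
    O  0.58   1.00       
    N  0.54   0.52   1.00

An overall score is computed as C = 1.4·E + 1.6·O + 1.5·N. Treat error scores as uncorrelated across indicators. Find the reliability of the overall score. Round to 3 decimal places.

Var(C) = 1.4²·21.1² + 1.6²·19.5² + 1.5²·23.7² + 2·[2.24·21.1·19.5·0.58 + 2.1·21.1·23.7·0.54 + 2.4·19.5·23.7·0.52] = 3109.85 + 3356.8 = 6466.65.
Under uncorrelated errors the observed covariances equal the true-score covariances, so only the own-variance terms attenuate.
True-score variance = [1.4²·21.1²·0.57 + 1.6²·19.5²·0.80 + 1.5²·23.7²·0.60] + 3356.8 = 2034.42 + 3356.8 = 5391.22.
Reliability = 5391.22 / 6466.65 = 0.834.

0.834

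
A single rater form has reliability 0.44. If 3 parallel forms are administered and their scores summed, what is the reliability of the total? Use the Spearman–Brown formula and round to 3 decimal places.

0.702

ρ_k = kρ / (1 + (k−1)ρ) = 3·0.44 / (1 + 2·0.44) = 1.320 / 1.880 = 0.702.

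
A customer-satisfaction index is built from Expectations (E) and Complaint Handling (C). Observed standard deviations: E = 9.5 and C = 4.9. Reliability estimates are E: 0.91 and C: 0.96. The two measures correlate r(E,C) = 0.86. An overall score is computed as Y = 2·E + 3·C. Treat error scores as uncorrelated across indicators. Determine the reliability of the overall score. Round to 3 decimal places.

0.961

Var(Y) = 2²·9.5² + 3²·4.9² + 2·[6·9.5·4.9·0.86] = 577.09 + 480.396 = 1057.49.
Because errors are independent across components, Cov(Tᵢ,Tⱼ) = Cov(Xᵢ,Xⱼ); the off-diagonal part of the true-score variance is the same as above.
True-score variance = [2²·9.5²·0.91 + 3²·4.9²·0.96] + 480.396 = 535.956 + 480.396 = 1016.35.
Reliability = 1016.35 / 1057.49 = 0.961.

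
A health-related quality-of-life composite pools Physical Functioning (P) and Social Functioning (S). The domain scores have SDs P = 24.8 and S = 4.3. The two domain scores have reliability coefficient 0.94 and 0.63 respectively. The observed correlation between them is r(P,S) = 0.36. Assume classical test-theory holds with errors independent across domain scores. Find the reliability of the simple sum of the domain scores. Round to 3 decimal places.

0.938

Var(P+S) = 24.8² + 4.3² + 2·[24.8·4.3·0.36] = 633.53 + 76.7808 = 710.311.
Because errors are independent across components, Cov(Tᵢ,Tⱼ) = Cov(Xᵢ,Xⱼ); the off-diagonal part of the true-score variance is the same as above.
True-score variance = [24.8²·0.94 + 4.3²·0.63] + 76.7808 = 589.786 + 76.7808 = 666.567.
Reliability = 666.567 / 710.311 = 0.938.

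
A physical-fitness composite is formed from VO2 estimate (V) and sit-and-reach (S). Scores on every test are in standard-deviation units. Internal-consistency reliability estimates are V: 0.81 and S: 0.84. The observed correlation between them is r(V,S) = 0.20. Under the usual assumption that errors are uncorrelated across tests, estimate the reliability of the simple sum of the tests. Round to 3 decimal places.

Var(V+S) = 2 + 2·[0.20] = 2 + 0.4 = 2.4.
Because errors are independent across components, Cov(Tᵢ,Tⱼ) = Cov(Xᵢ,Xⱼ); the off-diagonal part of the true-score variance is the same as above.
True-score variance = [0.81 + 0.84] + 0.4 = 1.65 + 0.4 = 2.05.
Reliability = 2.05 / 2.4 = 0.854.

0.854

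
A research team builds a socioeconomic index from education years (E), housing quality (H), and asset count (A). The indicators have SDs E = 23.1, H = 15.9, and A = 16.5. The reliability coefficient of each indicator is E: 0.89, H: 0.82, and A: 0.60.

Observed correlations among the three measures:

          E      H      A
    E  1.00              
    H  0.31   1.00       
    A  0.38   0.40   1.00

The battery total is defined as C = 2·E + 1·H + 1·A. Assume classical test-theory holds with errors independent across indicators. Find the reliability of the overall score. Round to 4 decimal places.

0.9003

Var(C) = 2²·23.1² + 15.9² + 16.5² + 2·[2·23.1·15.9·0.31 + 2·23.1·16.5·0.38 + 15.9·16.5·0.40] = 2659.5 + 1244.67 = 3904.17.
With uncorrelated errors the cross-covariances are all true-score covariance, so they carry over unchanged; only the diagonal terms shrink to ρᵢσᵢ².
True-score variance = [2²·23.1²·0.89 + 15.9²·0.82 + 16.5²·0.60] + 1244.67 = 2270.31 + 1244.67 = 3514.97.
Reliability = 3514.97 / 3904.17 = 0.9003.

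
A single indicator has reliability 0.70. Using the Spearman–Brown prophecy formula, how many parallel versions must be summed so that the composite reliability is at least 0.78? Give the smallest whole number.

k ≥ ρ*(1−ρ₁)/(ρ₁(1−ρ*)) = 0.78·0.30 / (0.70·0.22) = 1.519.
Smallest integer k = 2.

2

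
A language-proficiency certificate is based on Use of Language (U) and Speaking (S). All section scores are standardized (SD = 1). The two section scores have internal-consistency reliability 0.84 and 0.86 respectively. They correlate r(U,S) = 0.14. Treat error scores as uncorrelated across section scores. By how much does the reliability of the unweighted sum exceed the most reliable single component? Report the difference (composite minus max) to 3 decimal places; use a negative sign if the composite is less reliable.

0.008

Var(sum) = 2 + 0.28 = 2.28; true-score variance = 1.7 + 0.28 = 1.98; composite reliability = 0.8684.
Max component reliability = 0.8600.
Difference = 0.8684 − 0.8600 = 0.008.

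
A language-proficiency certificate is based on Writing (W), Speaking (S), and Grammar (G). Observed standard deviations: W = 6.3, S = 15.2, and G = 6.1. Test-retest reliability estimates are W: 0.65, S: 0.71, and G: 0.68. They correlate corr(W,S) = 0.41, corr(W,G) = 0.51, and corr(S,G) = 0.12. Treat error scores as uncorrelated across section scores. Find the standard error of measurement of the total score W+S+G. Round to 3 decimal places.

9.633

Var(total) = 307.94 + 139.975 = 447.915.
True-score variance = 215.14 + 139.975 = 355.114, so reliability = 0.7928.
Error variance = 447.915 − 355.114 = 92.8003; SEM = √92.8003 = 9.633.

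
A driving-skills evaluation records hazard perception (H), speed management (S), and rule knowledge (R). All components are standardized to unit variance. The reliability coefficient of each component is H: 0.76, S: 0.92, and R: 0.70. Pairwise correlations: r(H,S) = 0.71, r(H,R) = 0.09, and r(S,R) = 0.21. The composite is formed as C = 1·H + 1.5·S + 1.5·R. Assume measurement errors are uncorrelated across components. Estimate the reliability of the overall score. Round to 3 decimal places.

Var(C) = 1 + 1.5² + 1.5² + 2·[1.5·0.71 + 1.5·0.09 + 2.25·0.21] = 5.5 + 3.345 = 8.845.
Under uncorrelated errors the observed covariances equal the true-score covariances, so only the own-variance terms attenuate.
True-score variance = [0.76 + 1.5²·0.92 + 1.5²·0.70] + 3.345 = 4.405 + 3.345 = 7.75.
Reliability = 7.75 / 8.845 = 0.876.

0.876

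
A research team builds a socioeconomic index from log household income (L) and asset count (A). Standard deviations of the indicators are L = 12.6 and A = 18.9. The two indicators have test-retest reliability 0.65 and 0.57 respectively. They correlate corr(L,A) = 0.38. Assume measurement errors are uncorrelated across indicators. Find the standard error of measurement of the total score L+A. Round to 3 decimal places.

14.463

Var(total) = 515.97 + 180.986 = 696.956.
True-score variance = 306.804 + 180.986 = 487.79, so reliability = 0.6999.
Error variance = 696.956 − 487.79 = 209.166; SEM = √209.166 = 14.463.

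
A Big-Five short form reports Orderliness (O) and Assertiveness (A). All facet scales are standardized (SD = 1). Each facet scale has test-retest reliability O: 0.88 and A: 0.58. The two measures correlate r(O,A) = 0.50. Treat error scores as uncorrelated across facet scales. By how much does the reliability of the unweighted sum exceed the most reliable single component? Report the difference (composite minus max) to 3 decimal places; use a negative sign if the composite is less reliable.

-0.060

Var(sum) = 2 + 1 = 3; true-score variance = 1.46 + 1 = 2.46; composite reliability = 0.8200.
Max component reliability = 0.8800.
Difference = 0.8200 − 0.8800 = -0.060.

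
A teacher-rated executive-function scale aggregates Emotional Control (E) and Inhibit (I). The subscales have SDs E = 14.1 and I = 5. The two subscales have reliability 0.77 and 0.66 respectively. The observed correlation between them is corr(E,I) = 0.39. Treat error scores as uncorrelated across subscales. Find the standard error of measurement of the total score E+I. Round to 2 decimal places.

7.36

Var(total) = 223.81 + 54.99 = 278.8.
True-score variance = 169.584 + 54.99 = 224.574, so reliability = 0.8055.
Error variance = 278.8 − 224.574 = 54.2263; SEM = √54.2263 = 7.36.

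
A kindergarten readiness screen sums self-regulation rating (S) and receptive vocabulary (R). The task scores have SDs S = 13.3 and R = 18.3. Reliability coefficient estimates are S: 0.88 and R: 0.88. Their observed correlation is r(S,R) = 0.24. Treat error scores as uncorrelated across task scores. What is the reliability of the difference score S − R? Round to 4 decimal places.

0.8445

Var(S−R) = 13.3² + 18.3² − 2·13.3·18.3·0.24 = 511.78 − 116.827 = 394.953.
Under uncorrelated errors the observed covariances equal the true-score covariances, so only the own-variance terms attenuate.
True-score variance = [13.3²·0.88 + 18.3²·0.88] − 116.827 = 450.366 − 116.827 = 333.539.
Reliability = 333.539 / 394.953 = 0.8445.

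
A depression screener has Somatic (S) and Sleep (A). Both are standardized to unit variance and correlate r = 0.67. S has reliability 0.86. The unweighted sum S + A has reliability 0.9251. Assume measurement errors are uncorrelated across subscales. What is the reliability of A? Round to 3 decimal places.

0.890

Var(S+A) = 2 + 2·0.67 = 3.340.
True-score variance = ρ_S + ρ_A + 2·0.67, so 0.9251 = (0.86 + ρ_A + 1.34) / 3.340.
ρ_A = 0.9251·3.340 − 0.86 − 1.34 = 0.890.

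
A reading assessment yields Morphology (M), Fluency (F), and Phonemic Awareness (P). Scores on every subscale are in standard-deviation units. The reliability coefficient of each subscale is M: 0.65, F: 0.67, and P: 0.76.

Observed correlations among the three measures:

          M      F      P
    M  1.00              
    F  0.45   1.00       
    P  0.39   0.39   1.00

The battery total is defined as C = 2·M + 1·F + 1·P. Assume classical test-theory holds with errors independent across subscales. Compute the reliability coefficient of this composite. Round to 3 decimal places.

Var(C) = 2² + 1 + 1 + 2·[2·0.45 + 2·0.39 + 0.39] = 6 + 4.14 = 10.14.
Under uncorrelated errors the observed covariances equal the true-score covariances, so only the own-variance terms attenuate.
True-score variance = [2²·0.65 + 0.67 + 0.76] + 4.14 = 4.03 + 4.14 = 8.17.
Reliability = 8.17 / 10.14 = 0.806.

0.806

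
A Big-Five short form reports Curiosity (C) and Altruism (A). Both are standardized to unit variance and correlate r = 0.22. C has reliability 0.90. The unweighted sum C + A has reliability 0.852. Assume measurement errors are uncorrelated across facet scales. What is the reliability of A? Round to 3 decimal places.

0.739

Var(C+A) = 2 + 2·0.22 = 2.440.
True-score variance = ρ_C + ρ_A + 2·0.22, so 0.852 = (0.90 + ρ_A + 0.44) / 2.440.
ρ_A = 0.852·2.440 − 0.90 − 0.44 = 0.739.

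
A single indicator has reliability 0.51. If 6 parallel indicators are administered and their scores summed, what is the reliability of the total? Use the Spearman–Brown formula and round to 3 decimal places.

0.862

ρ_k = kρ / (1 + (k−1)ρ) = 6·0.51 / (1 + 5·0.51) = 3.060 / 3.550 = 0.862.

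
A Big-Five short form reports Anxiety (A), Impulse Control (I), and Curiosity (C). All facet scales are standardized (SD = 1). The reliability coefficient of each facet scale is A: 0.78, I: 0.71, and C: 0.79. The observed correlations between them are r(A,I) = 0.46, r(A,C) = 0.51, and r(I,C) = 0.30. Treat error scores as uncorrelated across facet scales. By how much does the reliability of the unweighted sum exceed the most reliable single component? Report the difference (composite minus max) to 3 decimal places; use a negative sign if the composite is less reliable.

Var(sum) = 3 + 2.54 = 5.54; true-score variance = 2.28 + 2.54 = 4.82; composite reliability = 0.8700.
Max component reliability = 0.7900.
Difference = 0.8700 − 0.7900 = 0.080.

0.080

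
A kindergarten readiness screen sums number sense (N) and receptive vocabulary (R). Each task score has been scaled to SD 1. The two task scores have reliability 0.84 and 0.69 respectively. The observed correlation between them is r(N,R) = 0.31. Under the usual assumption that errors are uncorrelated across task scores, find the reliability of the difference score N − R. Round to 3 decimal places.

Var(N−R) = 1 + 1 − 2·0.31 = 2 − 0.62 = 1.38.
Because errors are independent across components, Cov(Tᵢ,Tⱼ) = Cov(Xᵢ,Xⱼ); the off-diagonal part of the true-score variance is the same as above.
True-score variance = [0.84 + 0.69] − 0.62 = 1.53 − 0.62 = 0.91.
Reliability = 0.91 / 1.38 = 0.659.

0.659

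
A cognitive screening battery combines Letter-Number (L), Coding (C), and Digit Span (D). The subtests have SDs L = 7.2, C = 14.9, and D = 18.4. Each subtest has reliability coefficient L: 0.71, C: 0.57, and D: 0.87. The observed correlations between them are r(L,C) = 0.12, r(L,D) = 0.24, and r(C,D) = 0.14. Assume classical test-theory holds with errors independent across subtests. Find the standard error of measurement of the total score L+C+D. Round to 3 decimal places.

12.430

Var(total) = 612.41 + 166.102 = 778.512.
True-score variance = 457.899 + 166.102 = 624.002, so reliability = 0.8015.
Error variance = 778.512 − 624.002 = 154.511; SEM = √154.511 = 12.430.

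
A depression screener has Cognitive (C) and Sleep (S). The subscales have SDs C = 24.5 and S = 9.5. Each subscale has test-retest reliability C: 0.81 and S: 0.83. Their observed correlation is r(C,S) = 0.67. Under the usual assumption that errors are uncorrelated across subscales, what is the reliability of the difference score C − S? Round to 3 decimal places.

Var(C−S) = 24.5² + 9.5² − 2·24.5·9.5·0.67 = 690.5 − 311.885 = 378.615.
Because errors are independent across components, Cov(Tᵢ,Tⱼ) = Cov(Xᵢ,Xⱼ); the off-diagonal part of the true-score variance is the same as above.
True-score variance = [24.5²·0.81 + 9.5²·0.83] − 311.885 = 561.11 − 311.885 = 249.225.
Reliability = 249.225 / 378.615 = 0.658.

0.658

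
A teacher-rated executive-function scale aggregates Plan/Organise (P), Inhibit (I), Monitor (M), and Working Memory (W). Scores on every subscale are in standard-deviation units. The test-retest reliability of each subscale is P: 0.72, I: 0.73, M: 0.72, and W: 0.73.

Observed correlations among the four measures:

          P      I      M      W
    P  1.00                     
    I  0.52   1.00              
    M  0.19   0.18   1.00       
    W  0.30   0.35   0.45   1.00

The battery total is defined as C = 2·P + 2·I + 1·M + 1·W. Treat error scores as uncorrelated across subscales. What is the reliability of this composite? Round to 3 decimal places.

Var(C) = 2² + 2² + 1 + 1 + 2·[4·0.52 + 2·0.19 + 2·0.30 + 2·0.18 + 2·0.35 + 0.45] = 10 + 9.14 = 19.14.
With uncorrelated errors the cross-covariances are all true-score covariance, so they carry over unchanged; only the diagonal terms shrink to ρᵢσᵢ².
True-score variance = [2²·0.72 + 2²·0.73 + 0.72 + 0.73] + 9.14 = 7.25 + 9.14 = 16.39.
Reliability = 16.39 / 19.14 = 0.856.

0.856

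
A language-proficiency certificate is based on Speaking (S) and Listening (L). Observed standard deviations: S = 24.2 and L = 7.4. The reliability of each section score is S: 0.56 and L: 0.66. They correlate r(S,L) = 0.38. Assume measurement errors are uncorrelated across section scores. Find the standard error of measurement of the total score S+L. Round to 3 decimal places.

Var(total) = 640.4 + 136.101 = 776.501.
True-score variance = 364.1 + 136.101 = 500.201, so reliability = 0.6442.
Error variance = 776.501 − 500.201 = 276.3; SEM = √276.3 = 16.622.

16.622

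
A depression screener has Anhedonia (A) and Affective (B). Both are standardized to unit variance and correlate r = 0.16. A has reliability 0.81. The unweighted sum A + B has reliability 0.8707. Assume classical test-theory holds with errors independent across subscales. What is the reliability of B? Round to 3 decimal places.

0.890

Var(A+B) = 2 + 2·0.16 = 2.320.
True-score variance = ρ_A + ρ_B + 2·0.16, so 0.8707 = (0.81 + ρ_B + 0.32) / 2.320.
ρ_B = 0.8707·2.320 − 0.81 − 0.32 = 0.890.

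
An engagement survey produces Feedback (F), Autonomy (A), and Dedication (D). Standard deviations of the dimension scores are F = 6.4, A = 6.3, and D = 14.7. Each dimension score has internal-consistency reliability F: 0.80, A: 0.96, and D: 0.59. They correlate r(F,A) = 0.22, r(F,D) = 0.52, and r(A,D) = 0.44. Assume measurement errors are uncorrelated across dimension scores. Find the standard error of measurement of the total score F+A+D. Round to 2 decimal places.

9.92

Var(total) = 296.74 + 197.081 = 493.821.
True-score variance = 198.363 + 197.081 = 395.444, so reliability = 0.8008.
Error variance = 493.821 − 395.444 = 98.3765; SEM = √98.3765 = 9.92.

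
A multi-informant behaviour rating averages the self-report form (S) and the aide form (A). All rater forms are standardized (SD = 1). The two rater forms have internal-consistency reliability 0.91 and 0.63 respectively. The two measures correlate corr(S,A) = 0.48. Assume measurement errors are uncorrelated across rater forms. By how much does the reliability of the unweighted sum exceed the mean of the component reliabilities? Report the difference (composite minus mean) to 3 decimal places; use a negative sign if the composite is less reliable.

Var(sum) = 2 + 0.96 = 2.96; true-score variance = 1.54 + 0.96 = 2.5; composite reliability = 0.8446.
Mean component reliability = 0.7700.
Difference = 0.8446 − 0.7700 = 0.075.

0.075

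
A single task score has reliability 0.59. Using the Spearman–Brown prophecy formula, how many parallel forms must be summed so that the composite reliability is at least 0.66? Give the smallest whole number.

k ≥ ρ*(1−ρ₁)/(ρ₁(1−ρ*)) = 0.66·0.41 / (0.59·0.34) = 1.349.
Smallest integer k = 2.

2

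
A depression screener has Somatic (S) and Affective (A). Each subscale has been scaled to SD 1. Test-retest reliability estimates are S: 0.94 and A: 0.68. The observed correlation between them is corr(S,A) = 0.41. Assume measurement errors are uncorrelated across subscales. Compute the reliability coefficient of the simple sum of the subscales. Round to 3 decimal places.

Var(S+A) = 2 + 2·[0.41] = 2 + 0.82 = 2.82.
With uncorrelated errors the cross-covariances are all true-score covariance, so they carry over unchanged; only the diagonal terms shrink to ρᵢσᵢ².
True-score variance = [0.94 + 0.68] + 0.82 = 1.62 + 0.82 = 2.44.
Reliability = 2.44 / 2.82 = 0.865.

0.865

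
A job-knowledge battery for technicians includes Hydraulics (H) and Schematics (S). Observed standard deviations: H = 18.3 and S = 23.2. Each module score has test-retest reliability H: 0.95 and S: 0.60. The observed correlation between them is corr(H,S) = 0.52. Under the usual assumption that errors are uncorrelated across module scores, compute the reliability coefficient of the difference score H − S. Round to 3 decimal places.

0.462

Var(H−S) = 18.3² + 23.2² − 2·18.3·23.2·0.52 = 873.13 − 441.542 = 431.588.
Because errors are independent across components, Cov(Tᵢ,Tⱼ) = Cov(Xᵢ,Xⱼ); the off-diagonal part of the true-score variance is the same as above.
True-score variance = [18.3²·0.95 + 23.2²·0.60] − 441.542 = 641.09 − 441.542 = 199.547.
Reliability = 199.547 / 431.588 = 0.462.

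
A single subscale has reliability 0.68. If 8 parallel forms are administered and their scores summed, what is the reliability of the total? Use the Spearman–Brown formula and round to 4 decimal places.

ρ_k = kρ / (1 + (k−1)ρ) = 8·0.68 / (1 + 7·0.68) = 5.440 / 5.760 = 0.9444.

0.9444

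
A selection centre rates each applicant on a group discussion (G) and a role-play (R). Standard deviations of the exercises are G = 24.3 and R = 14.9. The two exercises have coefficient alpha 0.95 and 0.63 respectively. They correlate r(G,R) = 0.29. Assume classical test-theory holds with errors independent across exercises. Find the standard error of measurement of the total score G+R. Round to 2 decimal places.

Var(total) = 812.5 + 210.001 = 1022.5.
True-score variance = 700.832 + 210.001 = 910.832, so reliability = 0.8908.
Error variance = 1022.5 − 910.832 = 111.668; SEM = √111.668 = 10.57.

10.57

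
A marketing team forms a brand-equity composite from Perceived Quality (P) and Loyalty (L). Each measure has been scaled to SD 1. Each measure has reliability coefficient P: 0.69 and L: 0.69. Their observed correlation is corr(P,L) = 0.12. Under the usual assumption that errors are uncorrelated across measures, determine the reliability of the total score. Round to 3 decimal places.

Var(P+L) = 2 + 2·[0.12] = 2 + 0.24 = 2.24.
Under uncorrelated errors the observed covariances equal the true-score covariances, so only the own-variance terms attenuate.
True-score variance = [0.69 + 0.69] + 0.24 = 1.38 + 0.24 = 1.62.
Reliability = 1.62 / 2.24 = 0.723.

0.723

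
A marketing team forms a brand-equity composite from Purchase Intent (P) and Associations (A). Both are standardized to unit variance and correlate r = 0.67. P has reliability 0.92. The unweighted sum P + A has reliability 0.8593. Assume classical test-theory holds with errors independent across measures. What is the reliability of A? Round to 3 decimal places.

Var(P+A) = 2 + 2·0.67 = 3.340.
True-score variance = ρ_P + ρ_A + 2·0.67, so 0.8593 = (0.92 + ρ_A + 1.34) / 3.340.
ρ_A = 0.8593·3.340 − 0.92 − 1.34 = 0.610.

0.610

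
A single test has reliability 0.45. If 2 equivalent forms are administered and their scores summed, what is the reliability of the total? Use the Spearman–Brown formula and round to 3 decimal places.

0.621

ρ_k = kρ / (1 + (k−1)ρ) = 2·0.45 / (1 + 1·0.45) = 0.900 / 1.450 = 0.621.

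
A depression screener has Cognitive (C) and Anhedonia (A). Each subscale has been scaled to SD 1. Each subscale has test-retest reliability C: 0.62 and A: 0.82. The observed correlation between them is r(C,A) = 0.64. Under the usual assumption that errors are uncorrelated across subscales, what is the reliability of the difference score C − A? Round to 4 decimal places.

0.2222

Var(C−A) = 1 + 1 − 2·0.64 = 2 − 1.28 = 0.72.
With uncorrelated errors the cross-covariances are all true-score covariance, so they carry over unchanged; only the diagonal terms shrink to ρᵢσᵢ².
True-score variance = [0.62 + 0.82] − 1.28 = 1.44 − 1.28 = 0.16.
Reliability = 0.16 / 0.72 = 0.2222.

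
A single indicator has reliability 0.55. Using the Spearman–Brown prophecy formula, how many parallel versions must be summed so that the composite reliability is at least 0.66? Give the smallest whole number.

2

k ≥ ρ*(1−ρ₁)/(ρ₁(1−ρ*)) = 0.66·0.45 / (0.55·0.34) = 1.588.
Smallest integer k = 2.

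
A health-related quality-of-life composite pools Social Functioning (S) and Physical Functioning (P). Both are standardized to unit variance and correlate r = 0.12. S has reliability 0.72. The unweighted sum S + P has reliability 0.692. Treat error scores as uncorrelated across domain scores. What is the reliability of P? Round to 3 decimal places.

Var(S+P) = 2 + 2·0.12 = 2.240.
True-score variance = ρ_S + ρ_P + 2·0.12, so 0.692 = (0.72 + ρ_P + 0.24) / 2.240.
ρ_P = 0.692·2.240 − 0.72 − 0.24 = 0.590.

0.590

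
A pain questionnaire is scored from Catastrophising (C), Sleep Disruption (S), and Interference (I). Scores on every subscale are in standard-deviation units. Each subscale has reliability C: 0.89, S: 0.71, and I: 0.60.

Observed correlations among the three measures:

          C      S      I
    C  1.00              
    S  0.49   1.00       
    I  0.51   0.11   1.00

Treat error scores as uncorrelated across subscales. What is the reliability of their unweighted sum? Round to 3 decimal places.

Var(C+S+I) = 3 + 2·[0.49 + 0.51 + 0.11] = 3 + 2.22 = 5.22.
Because errors are independent across components, Cov(Tᵢ,Tⱼ) = Cov(Xᵢ,Xⱼ); the off-diagonal part of the true-score variance is the same as above.
True-score variance = [0.89 + 0.71 + 0.60] + 2.22 = 2.2 + 2.22 = 4.42.
Reliability = 4.42 / 5.22 = 0.847.

0.847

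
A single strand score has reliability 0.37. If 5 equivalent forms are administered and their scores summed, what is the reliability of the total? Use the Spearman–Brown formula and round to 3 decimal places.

0.746

ρ_k = kρ / (1 + (k−1)ρ) = 5·0.37 / (1 + 4·0.37) = 1.850 / 2.480 = 0.746.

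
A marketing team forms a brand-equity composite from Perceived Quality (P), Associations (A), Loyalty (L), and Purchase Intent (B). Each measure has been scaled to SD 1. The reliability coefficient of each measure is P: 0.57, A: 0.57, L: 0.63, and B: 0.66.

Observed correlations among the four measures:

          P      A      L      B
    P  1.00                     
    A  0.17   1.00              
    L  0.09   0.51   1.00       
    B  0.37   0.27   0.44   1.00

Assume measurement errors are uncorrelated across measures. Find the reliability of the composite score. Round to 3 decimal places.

0.796

Var(P+A+L+B) = 4 + 2·[0.17 + 0.09 + 0.37 + 0.51 + 0.27 + 0.44] = 4 + 3.7 = 7.7.
Under uncorrelated errors the observed covariances equal the true-score covariances, so only the own-variance terms attenuate.
True-score variance = [0.57 + 0.57 + 0.63 + 0.66] + 3.7 = 2.43 + 3.7 = 6.13.
Reliability = 6.13 / 7.7 = 0.796.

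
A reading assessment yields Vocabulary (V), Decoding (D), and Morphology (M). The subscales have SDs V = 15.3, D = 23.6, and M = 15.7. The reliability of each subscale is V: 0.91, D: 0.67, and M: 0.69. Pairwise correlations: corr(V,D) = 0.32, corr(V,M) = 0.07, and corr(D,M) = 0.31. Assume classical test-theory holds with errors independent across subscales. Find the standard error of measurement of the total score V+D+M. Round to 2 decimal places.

16.77

Var(total) = 1037.54 + 494.443 = 1531.98.
True-score variance = 756.263 + 494.443 = 1250.71, so reliability = 0.8164.
Error variance = 1531.98 − 1250.71 = 281.277; SEM = √281.277 = 16.77.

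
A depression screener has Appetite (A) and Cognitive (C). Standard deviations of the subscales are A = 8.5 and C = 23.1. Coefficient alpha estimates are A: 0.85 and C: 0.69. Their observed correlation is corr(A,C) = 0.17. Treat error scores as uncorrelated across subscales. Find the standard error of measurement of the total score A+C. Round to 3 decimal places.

Var(total) = 605.86 + 66.759 = 672.619.
True-score variance = 429.603 + 66.759 = 496.362, so reliability = 0.7380.
Error variance = 672.619 − 496.362 = 176.257; SEM = √176.257 = 13.276.

13.276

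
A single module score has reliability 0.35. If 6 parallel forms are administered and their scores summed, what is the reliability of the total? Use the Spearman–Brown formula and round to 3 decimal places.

0.764

ρ_k = kρ / (1 + (k−1)ρ) = 6·0.35 / (1 + 5·0.35) = 2.100 / 2.750 = 0.764.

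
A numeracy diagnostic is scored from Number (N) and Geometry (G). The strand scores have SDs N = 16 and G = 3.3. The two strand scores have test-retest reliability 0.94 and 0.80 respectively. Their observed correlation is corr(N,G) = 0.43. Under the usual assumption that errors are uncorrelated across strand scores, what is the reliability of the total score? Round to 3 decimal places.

Var(N+G) = 16² + 3.3² + 2·[16·3.3·0.43] = 266.89 + 45.408 = 312.298.
With uncorrelated errors the cross-covariances are all true-score covariance, so they carry over unchanged; only the diagonal terms shrink to ρᵢσᵢ².
True-score variance = [16²·0.94 + 3.3²·0.80] + 45.408 = 249.352 + 45.408 = 294.76.
Reliability = 294.76 / 312.298 = 0.944.

0.944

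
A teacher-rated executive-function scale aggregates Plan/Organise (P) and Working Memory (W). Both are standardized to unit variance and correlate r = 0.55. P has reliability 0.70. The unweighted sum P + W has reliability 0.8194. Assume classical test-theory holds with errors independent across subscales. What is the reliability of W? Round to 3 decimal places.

0.740

Var(P+W) = 2 + 2·0.55 = 3.100.
True-score variance = ρ_P + ρ_W + 2·0.55, so 0.8194 = (0.70 + ρ_W + 1.10) / 3.100.
ρ_W = 0.8194·3.100 − 0.70 − 1.10 = 0.740.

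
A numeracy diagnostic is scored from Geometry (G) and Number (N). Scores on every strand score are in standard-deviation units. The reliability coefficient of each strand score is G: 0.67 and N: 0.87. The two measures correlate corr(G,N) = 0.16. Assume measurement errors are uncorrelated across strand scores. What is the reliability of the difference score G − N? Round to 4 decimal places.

0.7262

Var(G−N) = 1 + 1 − 2·0.16 = 2 − 0.32 = 1.68.
With uncorrelated errors the cross-covariances are all true-score covariance, so they carry over unchanged; only the diagonal terms shrink to ρᵢσᵢ².
True-score variance = [0.67 + 0.87] − 0.32 = 1.54 − 0.32 = 1.22.
Reliability = 1.22 / 1.68 = 0.7262.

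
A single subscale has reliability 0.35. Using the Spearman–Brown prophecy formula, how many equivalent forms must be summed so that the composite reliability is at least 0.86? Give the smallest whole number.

12

k ≥ ρ*(1−ρ₁)/(ρ₁(1−ρ*)) = 0.86·0.65 / (0.35·0.14) = 11.408.
Smallest integer k = 12.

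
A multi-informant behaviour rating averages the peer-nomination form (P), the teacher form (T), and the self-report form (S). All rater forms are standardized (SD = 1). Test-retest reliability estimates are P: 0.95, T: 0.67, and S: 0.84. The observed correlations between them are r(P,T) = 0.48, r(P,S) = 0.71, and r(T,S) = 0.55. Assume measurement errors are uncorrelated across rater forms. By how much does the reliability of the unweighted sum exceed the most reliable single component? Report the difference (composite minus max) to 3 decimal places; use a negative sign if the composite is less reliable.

-0.033

Var(sum) = 3 + 3.48 = 6.48; true-score variance = 2.46 + 3.48 = 5.94; composite reliability = 0.9167.
Max component reliability = 0.9500.
Difference = 0.9167 − 0.9500 = -0.033.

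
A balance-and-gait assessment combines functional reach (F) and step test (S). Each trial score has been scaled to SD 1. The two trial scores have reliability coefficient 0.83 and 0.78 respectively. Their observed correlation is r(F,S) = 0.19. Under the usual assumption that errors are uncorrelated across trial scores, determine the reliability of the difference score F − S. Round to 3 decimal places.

0.759

Var(F−S) = 1 + 1 − 2·0.19 = 2 − 0.38 = 1.62.
Under uncorrelated errors the observed covariances equal the true-score covariances, so only the own-variance terms attenuate.
True-score variance = [0.83 + 0.78] − 0.38 = 1.61 − 0.38 = 1.23.
Reliability = 1.23 / 1.62 = 0.759.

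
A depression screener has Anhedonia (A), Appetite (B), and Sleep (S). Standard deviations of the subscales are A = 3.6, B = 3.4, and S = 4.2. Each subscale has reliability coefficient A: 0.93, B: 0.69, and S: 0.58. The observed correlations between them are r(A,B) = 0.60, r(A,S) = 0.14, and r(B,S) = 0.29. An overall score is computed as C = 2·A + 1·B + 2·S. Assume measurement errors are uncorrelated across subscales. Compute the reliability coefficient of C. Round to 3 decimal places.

0.813

Var(C) = 2²·3.6² + 3.4² + 2²·4.2² + 2·[2·3.6·3.4·0.60 + 4·3.6·4.2·0.14 + 2·3.4·4.2·0.29] = 133.96 + 62.8752 = 196.835.
Under uncorrelated errors the observed covariances equal the true-score covariances, so only the own-variance terms attenuate.
True-score variance = [2²·3.6²·0.93 + 3.4²·0.69 + 2²·4.2²·0.58] + 62.8752 = 97.1124 + 62.8752 = 159.988.
Reliability = 159.988 / 196.835 = 0.813.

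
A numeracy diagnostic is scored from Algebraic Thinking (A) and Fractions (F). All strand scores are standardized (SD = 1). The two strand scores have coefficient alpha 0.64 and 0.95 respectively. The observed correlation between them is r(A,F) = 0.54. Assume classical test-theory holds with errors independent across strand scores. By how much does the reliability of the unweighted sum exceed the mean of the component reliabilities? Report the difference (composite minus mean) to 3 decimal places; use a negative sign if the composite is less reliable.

0.072

Var(sum) = 2 + 1.08 = 3.08; true-score variance = 1.59 + 1.08 = 2.67; composite reliability = 0.8669.
Mean component reliability = 0.7950.
Difference = 0.8669 − 0.7950 = 0.072.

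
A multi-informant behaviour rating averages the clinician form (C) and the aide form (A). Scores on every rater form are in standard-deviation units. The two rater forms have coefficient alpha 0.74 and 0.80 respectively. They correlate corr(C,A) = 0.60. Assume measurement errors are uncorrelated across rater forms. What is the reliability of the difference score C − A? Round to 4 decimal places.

0.4250

Var(C−A) = 1 + 1 − 2·0.60 = 2 − 1.2 = 0.8.
Under uncorrelated errors the observed covariances equal the true-score covariances, so only the own-variance terms attenuate.
True-score variance = [0.74 + 0.80] − 1.2 = 1.54 − 1.2 = 0.34.
Reliability = 0.34 / 0.8 = 0.4250.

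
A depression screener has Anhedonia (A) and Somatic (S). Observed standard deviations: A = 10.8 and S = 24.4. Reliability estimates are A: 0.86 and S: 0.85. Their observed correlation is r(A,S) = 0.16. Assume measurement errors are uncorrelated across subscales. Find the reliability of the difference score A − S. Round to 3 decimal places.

Var(A−S) = 10.8² + 24.4² − 2·10.8·24.4·0.16 = 712 − 84.3264 = 627.674.
Under uncorrelated errors the observed covariances equal the true-score covariances, so only the own-variance terms attenuate.
True-score variance = [10.8²·0.86 + 24.4²·0.85] − 84.3264 = 606.366 − 84.3264 = 522.04.
Reliability = 522.04 / 627.674 = 0.832.

0.832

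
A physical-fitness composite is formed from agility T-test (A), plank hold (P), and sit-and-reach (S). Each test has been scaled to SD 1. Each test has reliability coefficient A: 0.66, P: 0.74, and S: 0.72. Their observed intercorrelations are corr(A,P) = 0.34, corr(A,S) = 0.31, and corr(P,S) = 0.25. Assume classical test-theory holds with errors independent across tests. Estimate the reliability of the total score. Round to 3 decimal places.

0.817

Var(A+P+S) = 3 + 2·[0.34 + 0.31 + 0.25] = 3 + 1.8 = 4.8.
Under uncorrelated errors the observed covariances equal the true-score covariances, so only the own-variance terms attenuate.
True-score variance = [0.66 + 0.74 + 0.72] + 1.8 = 2.12 + 1.8 = 3.92.
Reliability = 3.92 / 4.8 = 0.817.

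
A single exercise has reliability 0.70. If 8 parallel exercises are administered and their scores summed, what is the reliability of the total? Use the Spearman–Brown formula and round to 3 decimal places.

ρ_k = kρ / (1 + (k−1)ρ) = 8·0.70 / (1 + 7·0.70) = 5.600 / 5.900 = 0.949.

0.949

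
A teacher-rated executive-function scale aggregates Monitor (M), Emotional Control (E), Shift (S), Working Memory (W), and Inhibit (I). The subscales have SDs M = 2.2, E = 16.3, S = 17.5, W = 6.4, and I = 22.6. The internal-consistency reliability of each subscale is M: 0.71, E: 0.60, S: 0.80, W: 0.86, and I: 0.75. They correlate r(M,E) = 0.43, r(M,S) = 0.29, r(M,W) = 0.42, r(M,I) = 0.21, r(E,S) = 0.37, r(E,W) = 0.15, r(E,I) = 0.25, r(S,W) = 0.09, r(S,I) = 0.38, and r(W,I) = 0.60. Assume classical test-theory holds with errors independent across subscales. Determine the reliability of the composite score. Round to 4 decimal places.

Var(M+E+S+W+I) = 2.2² + 16.3² + 17.5² + 6.4² + 22.6² + 2·[2.2·16.3·0.43 + 2.2·17.5·0.29 + 2.2·6.4·0.42 + 2.2·22.6·0.21 + 16.3·17.5·0.37 + 16.3·6.4·0.15 + 16.3·22.6·0.25 + 17.5·6.4·0.09 + 17.5·22.6·0.38 + 6.4·22.6·0.60] = 1128.5 + 1006.76 = 2135.26.
With uncorrelated errors the cross-covariances are all true-score covariance, so they carry over unchanged; only the diagonal terms shrink to ρᵢσᵢ².
True-score variance = [2.2²·0.71 + 16.3²·0.60 + 17.5²·0.80 + 6.4²·0.86 + 22.6²·0.75] + 1006.76 = 826.146 + 1006.76 = 1832.9.
Reliability = 1832.9 / 2135.26 = 0.8584.

0.8584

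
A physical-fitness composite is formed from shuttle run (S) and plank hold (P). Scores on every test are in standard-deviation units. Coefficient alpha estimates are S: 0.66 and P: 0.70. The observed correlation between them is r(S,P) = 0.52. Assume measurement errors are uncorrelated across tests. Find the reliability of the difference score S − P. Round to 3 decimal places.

0.333

Var(S−P) = 1 + 1 − 2·0.52 = 2 − 1.04 = 0.96.
With uncorrelated errors the cross-covariances are all true-score covariance, so they carry over unchanged; only the diagonal terms shrink to ρᵢσᵢ².
True-score variance = [0.66 + 0.70] − 1.04 = 1.36 − 1.04 = 0.32.
Reliability = 0.32 / 0.96 = 0.333.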